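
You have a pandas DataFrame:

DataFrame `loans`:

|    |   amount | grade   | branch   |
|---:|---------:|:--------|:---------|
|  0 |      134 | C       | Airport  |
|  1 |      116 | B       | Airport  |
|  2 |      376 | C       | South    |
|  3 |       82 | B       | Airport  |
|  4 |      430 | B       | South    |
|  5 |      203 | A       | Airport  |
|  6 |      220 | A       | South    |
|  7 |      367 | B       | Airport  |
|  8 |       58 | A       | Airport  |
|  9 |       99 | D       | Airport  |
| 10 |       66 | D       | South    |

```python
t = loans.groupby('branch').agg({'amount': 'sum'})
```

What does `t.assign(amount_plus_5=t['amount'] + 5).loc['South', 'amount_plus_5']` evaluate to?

group by branch, sum of amount:
         amount
branch         
Airport    1059
South      1092
add column amount_plus_5 = t['amount'] + 5:
         amount  amount_plus_5
branch                        
Airport    1059           1064
South      1092           1097
Then the value at row 'South', column 'amount_plus_5': 1097

1097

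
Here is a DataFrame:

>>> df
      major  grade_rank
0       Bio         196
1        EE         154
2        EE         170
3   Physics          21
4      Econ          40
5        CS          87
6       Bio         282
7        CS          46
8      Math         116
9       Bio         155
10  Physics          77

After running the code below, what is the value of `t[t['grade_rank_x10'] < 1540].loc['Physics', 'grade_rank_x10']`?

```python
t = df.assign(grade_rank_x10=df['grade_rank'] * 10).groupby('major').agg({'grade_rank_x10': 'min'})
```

210

add column grade_rank_x10 = df['grade_rank'] * 10:
      major  grade_rank  grade_rank_x10
0       Bio         196            1960
1        EE         154            1540
2        EE         170            1700
3   Physics          21             210
4      Econ          40             400
5        CS          87             870
6       Bio         282            2820
7        CS          46             460
8      Math         116            1160
9       Bio         155            1550
10  Physics          77             770
group by major, min of grade_rank_x10:
         grade_rank_x10
major                  
Bio                1550
CS                  460
EE                 1540
Econ                400
Math               1160
Physics             210
filter rows where grade_rank_x10 < 1540:
         grade_rank_x10
major                  
CS                  460
Econ                400
Math               1160
Physics             210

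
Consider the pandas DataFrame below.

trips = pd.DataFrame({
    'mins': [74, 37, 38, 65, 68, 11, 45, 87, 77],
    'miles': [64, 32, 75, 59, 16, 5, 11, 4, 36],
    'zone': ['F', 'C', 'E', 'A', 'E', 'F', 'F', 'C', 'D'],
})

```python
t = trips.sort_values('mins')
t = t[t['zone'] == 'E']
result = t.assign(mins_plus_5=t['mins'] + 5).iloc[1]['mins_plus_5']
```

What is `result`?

73

sort by mins:
   mins  miles zone
5    11      5    F
1    37     32    C
2    38     75    E
6    45     11    F
3    65     59    A
4    68     16    E
0    74     64    F
8    77     36    D
7    87      4    C
filter rows where zone == 'E':
   mins  miles zone
2    38     75    E
4    68     16    E
add column mins_plus_5 = t['mins'] + 5:
   mins  miles zone  mins_plus_5
2    38     75    E           43
4    68     16    E           73
Hence 73.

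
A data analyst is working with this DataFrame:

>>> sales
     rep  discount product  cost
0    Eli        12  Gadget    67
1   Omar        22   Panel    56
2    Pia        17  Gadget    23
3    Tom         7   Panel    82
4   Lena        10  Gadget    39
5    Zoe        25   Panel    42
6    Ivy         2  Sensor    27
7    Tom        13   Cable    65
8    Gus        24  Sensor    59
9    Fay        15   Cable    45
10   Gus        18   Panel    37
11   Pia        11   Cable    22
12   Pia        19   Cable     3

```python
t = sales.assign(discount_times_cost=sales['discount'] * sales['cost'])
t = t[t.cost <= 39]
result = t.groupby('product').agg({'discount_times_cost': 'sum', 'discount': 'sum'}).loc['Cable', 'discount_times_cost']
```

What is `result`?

299

add column discount_times_cost = sales['discount'] * sales['cost']:
     rep  discount product  cost  discount_times_cost
0    Eli        12  Gadget    67                  804
1   Omar        22   Panel    56                 1232
2    Pia        17  Gadget    23                  391
3    Tom         7   Panel    82                  574
4   Lena        10  Gadget    39                  390
5    Zoe        25   Panel    42                 1050
6    Ivy         2  Sensor    27                   54
7    Tom        13   Cable    65                  845
8    Gus        24  Sensor    59                 1416
9    Fay        15   Cable    45                  675
10   Gus        18   Panel    37                  666
11   Pia        11   Cable    22                  242
12   Pia        19   Cable     3                   57
filter rows where cost <= 39:
     rep  discount product  cost  discount_times_cost
2    Pia        17  Gadget    23                  391
4   Lena        10  Gadget    39                  390
6    Ivy         2  Sensor    27                   54
10   Gus        18   Panel    37                  666
11   Pia        11   Cable    22                  242
12   Pia        19   Cable     3                   57
group by product: sum(discount_times_cost), sum(discount):
         discount_times_cost  discount
product                               
Cable                    299        30
Gadget                   781        27
Panel                    666        18
Sensor                    54         2
Reading off the value at row 'Cable', column 'discount_times_cost', we get 299.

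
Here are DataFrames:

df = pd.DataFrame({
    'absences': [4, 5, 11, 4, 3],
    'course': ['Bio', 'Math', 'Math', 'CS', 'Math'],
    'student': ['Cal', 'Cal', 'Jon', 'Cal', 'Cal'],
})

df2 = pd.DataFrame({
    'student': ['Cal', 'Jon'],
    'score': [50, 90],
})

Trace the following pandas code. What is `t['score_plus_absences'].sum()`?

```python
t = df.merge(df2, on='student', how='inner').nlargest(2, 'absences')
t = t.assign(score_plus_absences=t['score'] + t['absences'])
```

156

merge on 'student' (how='inner') → 5 rows:
   absences course student  score
0         4    Bio     Cal     50
1         5   Math     Cal     50
2        11   Math     Jon     90
3         4     CS     Cal     50
4         3   Math     Cal     50
take 2 rows with largest absences:
   absences course student  score
2        11   Math     Jon     90
1         5   Math     Cal     50
add column score_plus_absences = t['score'] + t['absences']:
   absences course student  score  score_plus_absences
2        11   Math     Jon     90                  101
1         5   Math     Cal     50                   55
Then the sum of column 'score_plus_absences': 156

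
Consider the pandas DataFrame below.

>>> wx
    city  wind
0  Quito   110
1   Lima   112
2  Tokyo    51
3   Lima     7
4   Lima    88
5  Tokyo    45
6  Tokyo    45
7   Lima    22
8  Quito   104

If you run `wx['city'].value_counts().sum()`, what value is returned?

9

value_counts of city:
city
Lima     4
Tokyo    3
Quito    2
Name: count, dtype: int64
Then the sum of the resulting series: 9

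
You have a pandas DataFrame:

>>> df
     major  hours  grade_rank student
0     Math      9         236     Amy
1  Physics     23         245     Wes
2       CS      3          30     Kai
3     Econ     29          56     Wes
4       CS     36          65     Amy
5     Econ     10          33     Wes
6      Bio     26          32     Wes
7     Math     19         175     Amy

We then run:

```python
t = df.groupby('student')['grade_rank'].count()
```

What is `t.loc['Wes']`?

group by student, count of grade_rank:
student
Amy    3
Kai    1
Wes    4
Name: grade_rank, dtype: int64
Then the value at index 'Wes': 4

4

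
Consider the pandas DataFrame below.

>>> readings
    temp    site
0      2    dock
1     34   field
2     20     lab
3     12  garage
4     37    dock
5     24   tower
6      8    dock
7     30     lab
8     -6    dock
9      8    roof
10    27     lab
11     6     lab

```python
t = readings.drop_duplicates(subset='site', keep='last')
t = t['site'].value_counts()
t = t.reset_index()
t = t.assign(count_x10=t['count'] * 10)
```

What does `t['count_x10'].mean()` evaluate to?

drop duplicate site (keep=last):
    temp    site
1     34   field
3     12  garage
5     24   tower
8     -6    dock
9      8    roof
11     6     lab
value_counts of site:
site
field     1
garage    1
tower     1
dock      1
roof      1
lab       1
Name: count, dtype: int64
reset_index():
     site  count
0   field      1
1  garage      1
2   tower      1
3    dock      1
4    roof      1
5     lab      1
add column count_x10 = t['count'] * 10:
     site  count  count_x10
0   field      1         10
1  garage      1         10
2   tower      1         10
3    dock      1         10
4    roof      1         10
5     lab      1         10

10.0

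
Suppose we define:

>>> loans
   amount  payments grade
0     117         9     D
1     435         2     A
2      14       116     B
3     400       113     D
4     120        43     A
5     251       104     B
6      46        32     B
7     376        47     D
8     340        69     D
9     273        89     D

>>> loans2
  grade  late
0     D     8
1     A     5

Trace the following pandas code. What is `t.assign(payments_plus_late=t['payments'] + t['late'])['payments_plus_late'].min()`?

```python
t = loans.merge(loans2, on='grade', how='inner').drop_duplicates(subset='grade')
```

7

merge on 'grade' (how='inner') → 7 rows:
   amount  payments grade  late
0     117         9     D     8
1     435         2     A     5
2     400       113     D     8
3     120        43     A     5
4     376        47     D     8
5     340        69     D     8
6     273        89     D     8
drop duplicate grade (keep=first):
   amount  payments grade  late
0     117         9     D     8
1     435         2     A     5
add column payments_plus_late = t['payments'] + t['late']:
   amount  payments grade  late  payments_plus_late
0     117         9     D     8                  17
1     435         2     A     5                   7
The min of column 'payments_plus_late' is 7.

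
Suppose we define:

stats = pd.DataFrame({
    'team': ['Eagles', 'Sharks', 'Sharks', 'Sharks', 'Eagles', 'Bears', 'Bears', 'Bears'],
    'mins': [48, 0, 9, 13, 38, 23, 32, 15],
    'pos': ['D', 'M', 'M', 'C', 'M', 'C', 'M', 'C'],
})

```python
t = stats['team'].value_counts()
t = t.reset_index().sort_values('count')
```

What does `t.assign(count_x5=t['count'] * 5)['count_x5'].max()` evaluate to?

value_counts of team:
team
Sharks    3
Bears     3
Eagles    2
Name: count, dtype: int64
reset_index():
     team  count
0  Sharks      3
1   Bears      3
2  Eagles      2
sort by count:
     team  count
2  Eagles      2
0  Sharks      3
1   Bears      3
add column count_x5 = t['count'] * 5:
     team  count  count_x5
2  Eagles      2        10
0  Sharks      3        15
1   Bears      3        15
The max of column 'count_x5' is 15.

15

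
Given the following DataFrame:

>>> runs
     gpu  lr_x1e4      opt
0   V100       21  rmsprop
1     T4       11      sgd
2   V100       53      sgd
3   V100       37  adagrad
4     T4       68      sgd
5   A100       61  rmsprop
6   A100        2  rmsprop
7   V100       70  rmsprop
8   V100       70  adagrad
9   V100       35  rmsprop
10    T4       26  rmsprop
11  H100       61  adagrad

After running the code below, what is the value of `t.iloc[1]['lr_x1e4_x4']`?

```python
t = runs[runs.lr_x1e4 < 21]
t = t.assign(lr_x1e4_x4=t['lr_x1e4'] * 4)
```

8

filter rows where lr_x1e4 < 21:
    gpu  lr_x1e4      opt
1    T4       11      sgd
6  A100        2  rmsprop
add column lr_x1e4_x4 = t['lr_x1e4'] * 4:
    gpu  lr_x1e4      opt  lr_x1e4_x4
1    T4       11      sgd          44
6  A100        2  rmsprop           8
The value at position 1, column 'lr_x1e4_x4' is 8.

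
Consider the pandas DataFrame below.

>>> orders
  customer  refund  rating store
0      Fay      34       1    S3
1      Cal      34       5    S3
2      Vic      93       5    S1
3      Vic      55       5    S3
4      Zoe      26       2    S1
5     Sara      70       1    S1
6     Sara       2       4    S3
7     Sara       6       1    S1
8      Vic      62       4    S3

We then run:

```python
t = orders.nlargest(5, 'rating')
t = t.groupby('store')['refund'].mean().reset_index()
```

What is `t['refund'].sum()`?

131.25

take 5 rows with largest rating:
  customer  refund  rating store
1      Cal      34       5    S3
2      Vic      93       5    S1
3      Vic      55       5    S3
6     Sara       2       4    S3
8      Vic      62       4    S3
group by store, mean of refund:
store
S1    93.00
S3    38.25
Name: refund, dtype: float64
reset_index():
  store  refund
0    S1   93.00
1    S3   38.25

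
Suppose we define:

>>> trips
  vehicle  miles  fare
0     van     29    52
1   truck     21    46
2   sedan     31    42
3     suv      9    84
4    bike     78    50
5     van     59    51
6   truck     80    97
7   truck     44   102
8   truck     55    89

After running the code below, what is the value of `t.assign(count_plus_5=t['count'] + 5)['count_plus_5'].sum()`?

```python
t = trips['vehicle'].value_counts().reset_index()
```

value_counts of vehicle:
vehicle
truck    4
van      2
sedan    1
suv      1
bike     1
Name: count, dtype: int64
reset_index():
  vehicle  count
0   truck      4
1     van      2
2   sedan      1
3     suv      1
4    bike      1
add column count_plus_5 = t['count'] + 5:
  vehicle  count  count_plus_5
0   truck      4             9
1     van      2             7
2   sedan      1             6
3     suv      1             6
4    bike      1             6

34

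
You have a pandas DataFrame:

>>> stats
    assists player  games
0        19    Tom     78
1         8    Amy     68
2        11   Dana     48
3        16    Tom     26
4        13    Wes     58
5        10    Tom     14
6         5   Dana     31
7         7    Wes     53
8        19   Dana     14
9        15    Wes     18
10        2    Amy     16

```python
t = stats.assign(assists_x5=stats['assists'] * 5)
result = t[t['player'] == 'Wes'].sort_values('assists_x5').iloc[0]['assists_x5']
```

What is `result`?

35

add column assists_x5 = stats['assists'] * 5:
    assists player  games  assists_x5
0        19    Tom     78          95
1         8    Amy     68          40
2        11   Dana     48          55
3        16    Tom     26          80
4        13    Wes     58          65
5        10    Tom     14          50
6         5   Dana     31          25
7         7    Wes     53          35
8        19   Dana     14          95
9        15    Wes     18          75
10        2    Amy     16          10
filter rows where player == 'Wes':
   assists player  games  assists_x5
4       13    Wes     58          65
7        7    Wes     53          35
9       15    Wes     18          75
sort by assists_x5:
   assists player  games  assists_x5
7        7    Wes     53          35
4       13    Wes     58          65
9       15    Wes     18          75
Reading off the value at position 0, column 'assists_x5', we get 35.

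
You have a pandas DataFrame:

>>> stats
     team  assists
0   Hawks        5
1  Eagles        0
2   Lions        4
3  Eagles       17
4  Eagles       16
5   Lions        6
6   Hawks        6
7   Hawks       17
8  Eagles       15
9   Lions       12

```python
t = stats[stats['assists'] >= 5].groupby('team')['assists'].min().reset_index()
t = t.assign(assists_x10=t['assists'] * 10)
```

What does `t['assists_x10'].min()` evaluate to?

50

filter rows where assists >= 5:
     team  assists
0   Hawks        5
3  Eagles       17
4  Eagles       16
5   Lions        6
6   Hawks        6
7   Hawks       17
8  Eagles       15
9   Lions       12
group by team, min of assists:
team
Eagles    15
Hawks      5
Lions      6
Name: assists, dtype: int64
reset_index():
     team  assists
0  Eagles       15
1   Hawks        5
2   Lions        6
add column assists_x10 = t['assists'] * 10:
     team  assists  assists_x10
0  Eagles       15          150
1   Hawks        5           50
2   Lions        6           60
Finally, min of column 'assists_x10' = 50.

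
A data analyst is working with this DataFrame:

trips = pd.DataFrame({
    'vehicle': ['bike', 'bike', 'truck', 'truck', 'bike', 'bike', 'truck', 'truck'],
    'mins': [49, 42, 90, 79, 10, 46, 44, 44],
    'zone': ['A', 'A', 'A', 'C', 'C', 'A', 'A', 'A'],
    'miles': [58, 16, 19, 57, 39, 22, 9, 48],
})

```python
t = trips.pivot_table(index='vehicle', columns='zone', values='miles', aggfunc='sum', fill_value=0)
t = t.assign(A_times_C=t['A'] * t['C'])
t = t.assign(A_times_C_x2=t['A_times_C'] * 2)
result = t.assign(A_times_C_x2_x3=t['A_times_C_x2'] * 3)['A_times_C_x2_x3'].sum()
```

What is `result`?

pivot: rows=vehicle, cols=zone, sum(miles):
zone      A   C
vehicle        
bike     96  39
truck    76  57
add column A_times_C = t['A'] * t['C']:
zone      A   C  A_times_C
vehicle                   
bike     96  39       3744
truck    76  57       4332
add column A_times_C_x2 = t['A_times_C'] * 2:
zone      A   C  A_times_C  A_times_C_x2
vehicle                                 
bike     96  39       3744          7488
truck    76  57       4332          8664
add column A_times_C_x2_x3 = t['A_times_C_x2'] * 3:
zone      A   C  A_times_C  A_times_C_x2  A_times_C_x2_x3
vehicle                                                  
bike     96  39       3744          7488            22464
truck    76  57       4332          8664            25992

48456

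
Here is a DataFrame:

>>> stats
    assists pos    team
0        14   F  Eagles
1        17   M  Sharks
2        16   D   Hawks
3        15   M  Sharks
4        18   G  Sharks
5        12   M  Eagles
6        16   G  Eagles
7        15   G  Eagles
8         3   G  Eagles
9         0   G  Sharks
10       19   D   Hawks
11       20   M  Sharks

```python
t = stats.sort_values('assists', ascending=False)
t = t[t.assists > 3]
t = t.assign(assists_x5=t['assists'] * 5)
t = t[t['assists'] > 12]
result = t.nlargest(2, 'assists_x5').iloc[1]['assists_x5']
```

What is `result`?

95

sort by assists descending:
    assists pos    team
11       20   M  Sharks
10       19   D   Hawks
4        18   G  Sharks
1        17   M  Sharks
2        16   D   Hawks
6        16   G  Eagles
3        15   M  Sharks
7        15   G  Eagles
0        14   F  Eagles
5        12   M  Eagles
8         3   G  Eagles
9         0   G  Sharks
filter rows where assists > 3:
    assists pos    team
11       20   M  Sharks
10       19   D   Hawks
4        18   G  Sharks
1        17   M  Sharks
2        16   D   Hawks
6        16   G  Eagles
3        15   M  Sharks
7        15   G  Eagles
0        14   F  Eagles
5        12   M  Eagles
add column assists_x5 = t['assists'] * 5:
    assists pos    team  assists_x5
11       20   M  Sharks         100
10       19   D   Hawks          95
4        18   G  Sharks          90
1        17   M  Sharks          85
2        16   D   Hawks          80
6        16   G  Eagles          80
3        15   M  Sharks          75
7        15   G  Eagles          75
0        14   F  Eagles          70
5        12   M  Eagles          60
filter rows where assists > 12:
    assists pos    team  assists_x5
11       20   M  Sharks         100
10       19   D   Hawks          95
4        18   G  Sharks          90
1        17   M  Sharks          85
2        16   D   Hawks          80
6        16   G  Eagles          80
3        15   M  Sharks          75
7        15   G  Eagles          75
0        14   F  Eagles          70
take 2 rows with largest assists_x5:
    assists pos    team  assists_x5
11       20   M  Sharks         100
10       19   D   Hawks          95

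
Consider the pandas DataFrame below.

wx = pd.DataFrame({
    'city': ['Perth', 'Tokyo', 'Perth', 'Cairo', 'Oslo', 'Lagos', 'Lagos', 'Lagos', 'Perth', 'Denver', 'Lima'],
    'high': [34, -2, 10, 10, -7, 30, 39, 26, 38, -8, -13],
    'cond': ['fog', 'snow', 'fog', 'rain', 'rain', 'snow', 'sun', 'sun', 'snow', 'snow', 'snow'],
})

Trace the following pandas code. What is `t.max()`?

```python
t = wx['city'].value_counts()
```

value_counts of city:
city
Perth     3
Lagos     3
Tokyo     1
Cairo     1
Oslo      1
Denver    1
Lima      1
Name: count, dtype: int64

3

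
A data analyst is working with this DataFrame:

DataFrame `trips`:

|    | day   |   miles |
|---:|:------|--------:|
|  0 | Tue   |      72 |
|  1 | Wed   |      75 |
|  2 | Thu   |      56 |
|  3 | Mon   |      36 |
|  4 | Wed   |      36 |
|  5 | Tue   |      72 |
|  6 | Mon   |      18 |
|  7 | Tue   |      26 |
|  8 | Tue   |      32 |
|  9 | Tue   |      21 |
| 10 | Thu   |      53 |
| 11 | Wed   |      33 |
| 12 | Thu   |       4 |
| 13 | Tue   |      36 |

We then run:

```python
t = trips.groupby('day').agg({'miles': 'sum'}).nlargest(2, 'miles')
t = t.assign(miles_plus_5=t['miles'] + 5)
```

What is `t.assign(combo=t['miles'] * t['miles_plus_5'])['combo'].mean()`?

44916.0

group by day, sum of miles:
     miles
day       
Mon     54
Thu    113
Tue    259
Wed    144
take 2 rows with largest miles:
     miles
day       
Tue    259
Wed    144
add column miles_plus_5 = t['miles'] + 5:
     miles  miles_plus_5
day                     
Tue    259           264
Wed    144           149
add column combo = t['miles'] * t['miles_plus_5']:
     miles  miles_plus_5  combo
day                            
Tue    259           264  68376
Wed    144           149  21456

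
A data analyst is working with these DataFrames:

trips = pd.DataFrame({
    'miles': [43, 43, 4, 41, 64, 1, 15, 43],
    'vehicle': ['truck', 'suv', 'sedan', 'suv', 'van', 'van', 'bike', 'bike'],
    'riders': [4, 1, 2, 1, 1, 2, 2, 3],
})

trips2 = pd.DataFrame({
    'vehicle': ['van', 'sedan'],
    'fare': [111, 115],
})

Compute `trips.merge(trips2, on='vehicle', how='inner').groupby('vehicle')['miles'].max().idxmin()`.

merge on 'vehicle' (how='inner') → 3 rows:
   miles vehicle  riders  fare
0      4   sedan       2   115
1     64     van       1   111
2      1     van       2   111
group by vehicle, max of miles:
vehicle
sedan     4
van      64
Name: miles, dtype: int64
So idxmin() = sedan.

sedan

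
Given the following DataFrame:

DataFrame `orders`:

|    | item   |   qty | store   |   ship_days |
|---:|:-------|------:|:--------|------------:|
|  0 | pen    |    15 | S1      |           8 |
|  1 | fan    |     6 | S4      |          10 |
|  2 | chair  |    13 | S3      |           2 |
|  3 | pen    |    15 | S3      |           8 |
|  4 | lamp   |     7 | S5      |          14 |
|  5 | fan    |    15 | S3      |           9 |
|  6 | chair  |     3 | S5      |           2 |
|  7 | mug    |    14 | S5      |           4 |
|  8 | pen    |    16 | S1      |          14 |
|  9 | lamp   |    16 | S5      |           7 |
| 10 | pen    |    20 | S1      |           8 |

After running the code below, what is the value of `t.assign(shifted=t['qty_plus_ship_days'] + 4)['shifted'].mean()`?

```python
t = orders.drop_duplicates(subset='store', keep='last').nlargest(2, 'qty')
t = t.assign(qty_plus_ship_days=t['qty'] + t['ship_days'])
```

29.5

drop duplicate store (keep=last):
    item  qty store  ship_days
1    fan    6    S4         10
5    fan   15    S3          9
9   lamp   16    S5          7
10   pen   20    S1          8
take 2 rows with largest qty:
    item  qty store  ship_days
10   pen   20    S1          8
9   lamp   16    S5          7
add column qty_plus_ship_days = t['qty'] + t['ship_days']:
    item  qty store  ship_days  qty_plus_ship_days
10   pen   20    S1          8                  28
9   lamp   16    S5          7                  23
add column shifted = t['qty_plus_ship_days'] + 4:
    item  qty store  ship_days  qty_plus_ship_days  shifted
10   pen   20    S1          8                  28       32
9   lamp   16    S5          7                  23       27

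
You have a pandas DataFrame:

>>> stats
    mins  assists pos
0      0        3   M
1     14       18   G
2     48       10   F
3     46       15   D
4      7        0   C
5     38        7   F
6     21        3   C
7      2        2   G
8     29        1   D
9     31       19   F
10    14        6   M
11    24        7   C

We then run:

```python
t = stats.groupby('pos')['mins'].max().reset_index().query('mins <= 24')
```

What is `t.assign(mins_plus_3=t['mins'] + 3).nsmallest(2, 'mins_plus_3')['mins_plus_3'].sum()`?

34

group by pos, max of mins:
pos
C    24
D    46
F    48
G    14
M    14
Name: mins, dtype: int64
reset_index():
  pos  mins
0   C    24
1   D    46
2   F    48
3   G    14
4   M    14
filter rows where mins <= 24:
  pos  mins
0   C    24
3   G    14
4   M    14
add column mins_plus_3 = t['mins'] + 3:
  pos  mins  mins_plus_3
0   C    24           27
3   G    14           17
4   M    14           17
take 2 rows with smallest mins_plus_3:
  pos  mins  mins_plus_3
3   G    14           17
4   M    14           17
Finally, sum of column 'mins_plus_3' = 34.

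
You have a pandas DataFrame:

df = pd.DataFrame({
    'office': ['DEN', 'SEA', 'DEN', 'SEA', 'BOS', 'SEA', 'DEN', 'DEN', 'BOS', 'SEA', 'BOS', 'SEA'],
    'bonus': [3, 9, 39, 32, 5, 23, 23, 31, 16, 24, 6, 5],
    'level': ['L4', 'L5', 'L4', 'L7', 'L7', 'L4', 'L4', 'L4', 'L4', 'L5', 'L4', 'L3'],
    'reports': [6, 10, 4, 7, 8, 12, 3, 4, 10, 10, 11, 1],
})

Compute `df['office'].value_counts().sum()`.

12

value_counts of office:
office
SEA    5
DEN    4
BOS    3
Name: count, dtype: int64
Reading off the sum of the resulting series, we get 12.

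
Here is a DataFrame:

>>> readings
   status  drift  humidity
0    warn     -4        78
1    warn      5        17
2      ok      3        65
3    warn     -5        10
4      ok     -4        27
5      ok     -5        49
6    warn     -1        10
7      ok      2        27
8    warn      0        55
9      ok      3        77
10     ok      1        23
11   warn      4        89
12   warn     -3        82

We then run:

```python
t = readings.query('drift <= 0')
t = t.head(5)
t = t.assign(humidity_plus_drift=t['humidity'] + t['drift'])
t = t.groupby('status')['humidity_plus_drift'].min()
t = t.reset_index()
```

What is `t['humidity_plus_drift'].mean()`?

filter rows where drift <= 0:
   status  drift  humidity
0    warn     -4        78
3    warn     -5        10
4      ok     -4        27
5      ok     -5        49
6    warn     -1        10
8    warn      0        55
12   warn     -3        82
take first 5 rows:
  status  drift  humidity
0   warn     -4        78
3   warn     -5        10
4     ok     -4        27
5     ok     -5        49
6   warn     -1        10
add column humidity_plus_drift = t['humidity'] + t['drift']:
  status  drift  humidity  humidity_plus_drift
0   warn     -4        78                   74
3   warn     -5        10                    5
4     ok     -4        27                   23
5     ok     -5        49                   44
6   warn     -1        10                    9
group by status, min of humidity_plus_drift:
status
ok      23
warn     5
Name: humidity_plus_drift, dtype: int64
reset_index():
  status  humidity_plus_drift
0     ok                   23
1   warn                    5
Then the mean of column 'humidity_plus_drift': 14.0

14.0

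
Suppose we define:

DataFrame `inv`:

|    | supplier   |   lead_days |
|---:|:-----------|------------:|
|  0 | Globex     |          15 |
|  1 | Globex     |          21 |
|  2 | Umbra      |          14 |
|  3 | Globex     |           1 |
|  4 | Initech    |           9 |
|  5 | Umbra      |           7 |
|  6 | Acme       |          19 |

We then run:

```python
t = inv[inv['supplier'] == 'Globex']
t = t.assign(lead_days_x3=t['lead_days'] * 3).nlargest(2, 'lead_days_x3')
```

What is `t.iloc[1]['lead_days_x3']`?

filter rows where supplier == 'Globex':
  supplier  lead_days
0   Globex         15
1   Globex         21
3   Globex          1
add column lead_days_x3 = t['lead_days'] * 3:
  supplier  lead_days  lead_days_x3
0   Globex         15            45
1   Globex         21            63
3   Globex          1             3
take 2 rows with largest lead_days_x3:
  supplier  lead_days  lead_days_x3
1   Globex         21            63
0   Globex         15            45
Taking the value at position 1, column 'lead_days_x3' gives 45.

45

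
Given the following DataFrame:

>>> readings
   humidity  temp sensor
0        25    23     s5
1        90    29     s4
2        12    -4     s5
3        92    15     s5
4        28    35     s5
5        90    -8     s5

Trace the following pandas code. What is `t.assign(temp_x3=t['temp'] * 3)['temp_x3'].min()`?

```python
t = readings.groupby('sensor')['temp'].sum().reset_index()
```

87

group by sensor, sum of temp:
sensor
s4    29
s5    61
Name: temp, dtype: int64
reset_index():
  sensor  temp
0     s4    29
1     s5    61
add column temp_x3 = t['temp'] * 3:
  sensor  temp  temp_x3
0     s4    29       87
1     s5    61      183
Reading off the min of column 'temp_x3', we get 87.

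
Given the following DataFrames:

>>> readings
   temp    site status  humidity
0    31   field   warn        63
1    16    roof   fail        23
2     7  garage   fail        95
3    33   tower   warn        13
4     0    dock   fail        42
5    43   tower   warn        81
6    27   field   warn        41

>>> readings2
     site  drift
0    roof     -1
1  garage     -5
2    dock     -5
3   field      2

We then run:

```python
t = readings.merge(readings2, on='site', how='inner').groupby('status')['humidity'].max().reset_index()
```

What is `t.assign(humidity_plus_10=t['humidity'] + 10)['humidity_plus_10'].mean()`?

merge on 'site' (how='inner') → 5 rows:
   temp    site status  humidity  drift
0    31   field   warn        63      2
1    16    roof   fail        23     -1
2     7  garage   fail        95     -5
3     0    dock   fail        42     -5
4    27   field   warn        41      2
group by status, max of humidity:
status
fail    95
warn    63
Name: humidity, dtype: int64
reset_index():
  status  humidity
0   fail        95
1   warn        63
add column humidity_plus_10 = t['humidity'] + 10:
  status  humidity  humidity_plus_10
0   fail        95               105
1   warn        63                73
mean of column 'humidity_plus_10' → 89.0

89.0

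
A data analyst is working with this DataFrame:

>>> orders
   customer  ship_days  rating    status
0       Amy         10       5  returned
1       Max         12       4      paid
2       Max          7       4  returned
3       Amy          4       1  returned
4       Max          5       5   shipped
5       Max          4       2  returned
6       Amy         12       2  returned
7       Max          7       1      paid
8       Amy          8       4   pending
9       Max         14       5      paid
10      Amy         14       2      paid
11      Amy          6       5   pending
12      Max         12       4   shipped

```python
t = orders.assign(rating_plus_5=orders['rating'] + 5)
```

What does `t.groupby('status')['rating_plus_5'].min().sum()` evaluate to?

add column rating_plus_5 = orders['rating'] + 5:
   customer  ship_days  rating    status  rating_plus_5
0       Amy         10       5  returned             10
1       Max         12       4      paid              9
2       Max          7       4  returned              9
3       Amy          4       1  returned              6
4       Max          5       5   shipped             10
5       Max          4       2  returned              7
6       Amy         12       2  returned              7
7       Max          7       1      paid              6
8       Amy          8       4   pending              9
9       Max         14       5      paid             10
10      Amy         14       2      paid              7
11      Amy          6       5   pending             10
12      Max         12       4   shipped              9
group by status, min of rating_plus_5:
status
paid        6
pending     9
returned    6
shipped     9
Name: rating_plus_5, dtype: int64
Hence 30.

30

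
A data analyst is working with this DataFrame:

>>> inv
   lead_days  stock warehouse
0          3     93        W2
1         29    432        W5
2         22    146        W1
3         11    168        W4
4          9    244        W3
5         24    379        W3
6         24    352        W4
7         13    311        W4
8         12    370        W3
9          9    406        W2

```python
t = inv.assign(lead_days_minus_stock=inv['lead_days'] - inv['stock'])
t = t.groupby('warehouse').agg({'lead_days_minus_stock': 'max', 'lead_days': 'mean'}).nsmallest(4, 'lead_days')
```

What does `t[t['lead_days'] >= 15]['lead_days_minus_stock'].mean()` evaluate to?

add column lead_days_minus_stock = inv['lead_days'] - inv['stock']:
   lead_days  stock warehouse  lead_days_minus_stock
0          3     93        W2                    -90
1         29    432        W5                   -403
2         22    146        W1                   -124
3         11    168        W4                   -157
4          9    244        W3                   -235
5         24    379        W3                   -355
6         24    352        W4                   -328
7         13    311        W4                   -298
8         12    370        W3                   -358
9          9    406        W2                   -397
group by warehouse: max(lead_days_minus_stock), mean(lead_days):
           lead_days_minus_stock  lead_days
warehouse                                  
W1                          -124       22.0
W2                           -90        6.0
W3                          -235       15.0
W4                          -157       16.0
W5                          -403       29.0
take 4 rows with smallest lead_days:
           lead_days_minus_stock  lead_days
warehouse                                  
W2                           -90        6.0
W3                          -235       15.0
W4                          -157       16.0
W1                          -124       22.0
filter rows where lead_days >= 15:
           lead_days_minus_stock  lead_days
warehouse                                  
W3                          -235       15.0
W4                          -157       16.0
W1                          -124       22.0
So mean() = -172.0.

-172.0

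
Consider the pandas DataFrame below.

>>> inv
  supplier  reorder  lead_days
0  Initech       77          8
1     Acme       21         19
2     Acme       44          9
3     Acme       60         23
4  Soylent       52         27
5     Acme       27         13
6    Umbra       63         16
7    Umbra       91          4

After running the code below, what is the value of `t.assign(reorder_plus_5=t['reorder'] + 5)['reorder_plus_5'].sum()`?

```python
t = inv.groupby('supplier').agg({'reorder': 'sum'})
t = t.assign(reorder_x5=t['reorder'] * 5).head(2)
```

group by supplier, sum of reorder:
          reorder
supplier         
Acme          152
Initech        77
Soylent        52
Umbra         154
add column reorder_x5 = t['reorder'] * 5:
          reorder  reorder_x5
supplier                     
Acme          152         760
Initech        77         385
Soylent        52         260
Umbra         154         770
take first 2 rows:
          reorder  reorder_x5
supplier                     
Acme          152         760
Initech        77         385
add column reorder_plus_5 = t['reorder'] + 5:
          reorder  reorder_x5  reorder_plus_5
supplier                                     
Acme          152         760             157
Initech        77         385              82
Then the sum of column 'reorder_plus_5': 239

239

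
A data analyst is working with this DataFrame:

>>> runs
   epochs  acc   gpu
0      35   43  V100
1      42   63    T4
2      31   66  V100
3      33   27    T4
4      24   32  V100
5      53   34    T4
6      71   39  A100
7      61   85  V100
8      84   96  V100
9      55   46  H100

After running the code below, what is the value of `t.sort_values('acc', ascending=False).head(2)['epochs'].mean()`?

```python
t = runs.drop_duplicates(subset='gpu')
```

drop duplicate gpu (keep=first):
   epochs  acc   gpu
0      35   43  V100
1      42   63    T4
6      71   39  A100
9      55   46  H100
sort by acc descending:
   epochs  acc   gpu
1      42   63    T4
9      55   46  H100
0      35   43  V100
6      71   39  A100
take first 2 rows:
   epochs  acc   gpu
1      42   63    T4
9      55   46  H100
Then the mean of column 'epochs': 48.5

48.5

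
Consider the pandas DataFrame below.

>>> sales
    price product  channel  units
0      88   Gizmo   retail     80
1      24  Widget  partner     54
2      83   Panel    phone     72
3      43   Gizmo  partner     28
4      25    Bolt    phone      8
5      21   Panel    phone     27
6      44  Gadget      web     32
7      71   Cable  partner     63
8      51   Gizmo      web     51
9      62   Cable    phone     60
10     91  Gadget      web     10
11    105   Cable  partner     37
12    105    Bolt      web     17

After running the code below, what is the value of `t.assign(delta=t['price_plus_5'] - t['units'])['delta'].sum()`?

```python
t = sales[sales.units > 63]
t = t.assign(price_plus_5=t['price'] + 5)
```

filter rows where units > 63:
   price product channel  units
0     88   Gizmo  retail     80
2     83   Panel   phone     72
add column price_plus_5 = t['price'] + 5:
   price product channel  units  price_plus_5
0     88   Gizmo  retail     80            93
2     83   Panel   phone     72            88
add column delta = t['price_plus_5'] - t['units']:
   price product channel  units  price_plus_5  delta
0     88   Gizmo  retail     80            93     13
2     83   Panel   phone     72            88     16
The sum of column 'delta' is 29.

29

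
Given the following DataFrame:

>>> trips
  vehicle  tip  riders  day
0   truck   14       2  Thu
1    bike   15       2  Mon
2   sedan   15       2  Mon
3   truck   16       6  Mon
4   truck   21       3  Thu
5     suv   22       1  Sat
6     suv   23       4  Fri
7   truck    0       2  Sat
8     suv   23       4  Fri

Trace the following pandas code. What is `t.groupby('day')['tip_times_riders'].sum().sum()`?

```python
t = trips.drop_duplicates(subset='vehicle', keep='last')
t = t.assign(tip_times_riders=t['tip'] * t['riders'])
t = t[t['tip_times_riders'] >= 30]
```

drop duplicate vehicle (keep=last):
  vehicle  tip  riders  day
1    bike   15       2  Mon
2   sedan   15       2  Mon
7   truck    0       2  Sat
8     suv   23       4  Fri
add column tip_times_riders = t['tip'] * t['riders']:
  vehicle  tip  riders  day  tip_times_riders
1    bike   15       2  Mon                30
2   sedan   15       2  Mon                30
7   truck    0       2  Sat                 0
8     suv   23       4  Fri                92
filter rows where tip_times_riders >= 30:
  vehicle  tip  riders  day  tip_times_riders
1    bike   15       2  Mon                30
2   sedan   15       2  Mon                30
8     suv   23       4  Fri                92
group by day, sum of tip_times_riders:
day
Fri    92
Mon    60
Name: tip_times_riders, dtype: int64
Hence 152.

152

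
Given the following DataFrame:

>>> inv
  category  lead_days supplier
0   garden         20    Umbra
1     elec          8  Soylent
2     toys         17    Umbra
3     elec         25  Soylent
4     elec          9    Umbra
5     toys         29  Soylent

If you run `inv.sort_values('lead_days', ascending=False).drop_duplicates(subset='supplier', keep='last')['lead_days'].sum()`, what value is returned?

17

sort by lead_days descending:
  category  lead_days supplier
5     toys         29  Soylent
3     elec         25  Soylent
0   garden         20    Umbra
2     toys         17    Umbra
4     elec          9    Umbra
1     elec          8  Soylent
drop duplicate supplier (keep=last):
  category  lead_days supplier
4     elec          9    Umbra
1     elec          8  Soylent
Finally, sum of column 'lead_days' = 17.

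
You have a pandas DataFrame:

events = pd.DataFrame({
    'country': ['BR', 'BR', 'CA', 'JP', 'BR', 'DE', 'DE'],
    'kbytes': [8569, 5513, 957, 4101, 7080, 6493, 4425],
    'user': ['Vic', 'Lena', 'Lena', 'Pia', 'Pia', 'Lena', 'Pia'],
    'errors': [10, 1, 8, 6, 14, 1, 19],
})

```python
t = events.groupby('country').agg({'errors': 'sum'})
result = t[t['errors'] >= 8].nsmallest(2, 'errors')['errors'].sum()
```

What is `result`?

28

group by country, sum of errors:
         errors
country        
BR           25
CA            8
DE           20
JP            6
filter rows where errors >= 8:
         errors
country        
BR           25
CA            8
DE           20
take 2 rows with smallest errors:
         errors
country        
CA            8
DE           20
So sum() = 28.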